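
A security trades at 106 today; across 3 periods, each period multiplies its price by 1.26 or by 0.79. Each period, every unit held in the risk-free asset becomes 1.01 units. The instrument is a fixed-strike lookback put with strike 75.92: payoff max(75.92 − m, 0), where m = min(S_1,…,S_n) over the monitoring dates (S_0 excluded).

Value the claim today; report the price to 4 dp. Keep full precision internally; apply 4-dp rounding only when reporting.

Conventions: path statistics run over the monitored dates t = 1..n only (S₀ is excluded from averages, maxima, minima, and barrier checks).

No-arbitrage gives p* = (R−d)/(u−d) = 0.4681: enumerate every path, weight its payoff by its p*-probability, and discount by R^3.
Enumerate all 2^3 = 8 price paths (U = up ×1.26, D = down ×0.79); each path with k up-moves has probability p*^k·(1−p*)^(3−k).
DDD: m=52.2621, payoff=23.6579, prob=0.150497
UDD: m=83.3548, payoff=0.0000, prob=0.132437
DUD: m=83.3548, payoff=0.0000, prob=0.132437
UUD: m=132.9456, payoff=0.0000, prob=0.116545
DDU: m=66.1546, payoff=9.7654, prob=0.132437
UDU: m=105.5124, payoff=0.0000, prob=0.116545
DUU: m=83.7400, payoff=0.0000, prob=0.116545
UUU: m=133.5600, payoff=0.0000, prob=0.102559
Price = Σ prob·payoff / R^3 = 4.853726 / 1.030301 = 4.7110

price = 4.7110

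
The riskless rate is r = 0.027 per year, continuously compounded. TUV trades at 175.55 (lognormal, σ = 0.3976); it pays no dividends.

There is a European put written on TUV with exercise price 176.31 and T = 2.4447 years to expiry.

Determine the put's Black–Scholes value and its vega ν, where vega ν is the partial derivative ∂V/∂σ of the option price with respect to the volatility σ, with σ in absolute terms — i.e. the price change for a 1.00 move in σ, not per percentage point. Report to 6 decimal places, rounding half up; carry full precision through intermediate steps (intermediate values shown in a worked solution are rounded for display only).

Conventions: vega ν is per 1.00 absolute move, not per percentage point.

σ√T = 0.3976·√2.4447 = 0.621669
d₁ = (ln(S/K) + (r+σ²/2)T) / (σ√T) = (ln(175.55/176.31) + (0.027+0.3976²/2)·2.4447) / 0.621669 = (-0.004320 + 0.259243) / 0.621669 = 0.410063
d₂ = d₁ − σ√T = 0.410063 − 0.621669 = -0.211606
e^{−rT} = 0.936124
N(−d₁) = 0.340880,  N(−d₂) = 0.583793
Put price V = K·e^{−rT}·N(−d₂) − S·N(−d₁) = 96.353913 − 59.841492 = 36.512421
φ(d₁) = (1/√(2π))·e^{−d₁²/2} = 0.366772
ν = S·φ(d₁)·√T = 100.672326

price = 36.512421
ν = 100.672326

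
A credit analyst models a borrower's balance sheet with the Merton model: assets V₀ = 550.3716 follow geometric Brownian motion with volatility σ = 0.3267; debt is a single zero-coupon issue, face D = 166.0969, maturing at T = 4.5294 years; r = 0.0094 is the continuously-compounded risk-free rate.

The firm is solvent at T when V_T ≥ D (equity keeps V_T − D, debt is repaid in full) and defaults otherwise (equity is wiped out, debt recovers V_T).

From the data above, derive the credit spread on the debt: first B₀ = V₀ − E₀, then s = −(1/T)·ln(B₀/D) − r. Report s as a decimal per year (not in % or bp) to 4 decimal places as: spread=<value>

spread=0.0041

Apply the equity-as-call identities (strike 166.0969, horizon 4.5294 years):
d₁ = [ln(V₀/D) + (r + σ²/2)T] / (σ√T)
   = [ln(550.3716/166.0969) + (0.0094 + 0.5·0.3267²)·4.5294] / (0.3267·√4.5294)
   = [1.198022 + 0.284294] / 0.695296 = 2.131923
d₂ = d₁ − σ√T = 2.131923 − 0.695296 = 1.436627
N(d₁) = 0.983493,  N(d₂) = 0.924588,  e^(−rT) = 0.958317
E₀ = V₀·N(d₁) − D·e^(−rT)·N(d₂)
   = 550.3716·0.983493 − 166.0969·0.958317·0.924588 = 394.116898
B₀ = V₀ − E₀ = 550.3716 − 394.116898 = 156.254702
spread = −(1/T)·ln(B₀/D) − r = −(1/4.5294)·ln(156.254702/166.0969) − 0.0094 = 0.00408611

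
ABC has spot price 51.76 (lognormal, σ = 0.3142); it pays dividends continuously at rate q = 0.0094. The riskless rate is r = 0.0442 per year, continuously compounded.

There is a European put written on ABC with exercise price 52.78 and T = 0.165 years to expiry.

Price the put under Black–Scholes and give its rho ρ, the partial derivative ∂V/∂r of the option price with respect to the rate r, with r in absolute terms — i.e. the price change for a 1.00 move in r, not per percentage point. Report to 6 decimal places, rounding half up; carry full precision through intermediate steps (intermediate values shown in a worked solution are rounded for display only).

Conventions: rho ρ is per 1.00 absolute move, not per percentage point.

price = 3.021528
ρ = -4.912100

σ√T = 0.3142·√0.165 = 0.127629
d₁ = (ln(S/K) + (r−q+σ²/2)T) / (σ√T) = (ln(51.76/52.78) + (0.0442−0.0094+0.3142²/2)·0.165) / 0.127629 = (-0.019515 + 0.013887) / 0.127629 = -0.044098
d₂ = d₁ − σ√T = -0.044098 − 0.127629 = -0.171726
e^{−rT} = 0.992734
e^{−qT} = 0.998450
N(−d₁) = 0.517587,  N(−d₂) = 0.568174
Put price V = K·e^{−rT}·N(−d₂) − S·e^{−qT}·N(−d₁) = 29.770300 − 26.748773 = 3.021528
ρ = −K·T·e^{−rT}·N(−d₂) = -4.912100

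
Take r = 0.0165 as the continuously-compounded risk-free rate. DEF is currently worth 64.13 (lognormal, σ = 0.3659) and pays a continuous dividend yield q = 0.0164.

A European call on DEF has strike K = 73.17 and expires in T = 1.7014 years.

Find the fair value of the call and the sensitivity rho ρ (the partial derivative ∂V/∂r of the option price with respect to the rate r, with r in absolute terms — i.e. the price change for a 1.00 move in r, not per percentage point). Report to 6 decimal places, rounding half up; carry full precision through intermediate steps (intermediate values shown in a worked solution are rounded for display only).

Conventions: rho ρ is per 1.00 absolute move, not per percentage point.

price = 8.667752
ρ = 36.727679

σ√T = 0.3659·√1.7014 = 0.477272
d₁ = (ln(S/K) + (r−q+σ²/2)T) / (σ√T) = (ln(64.13/73.17) + (0.0165−0.0164+0.3659²/2)·1.7014) / 0.477272 = (-0.131873 + 0.114064) / 0.477272 = -0.037314
d₂ = d₁ − σ√T = -0.037314 − 0.477272 = -0.514586
e^{−rT} = 0.972317
e^{−qT} = 0.972483
N(d₁) = 0.485117,  N(d₂) = 0.303421
Call price V = S·e^{−qT}·N(d₁) − K·e^{−rT}·N(d₂) = 30.254492 − 21.586740 = 8.667752
ρ = K·T·e^{−rT}·N(d₂) = 36.727679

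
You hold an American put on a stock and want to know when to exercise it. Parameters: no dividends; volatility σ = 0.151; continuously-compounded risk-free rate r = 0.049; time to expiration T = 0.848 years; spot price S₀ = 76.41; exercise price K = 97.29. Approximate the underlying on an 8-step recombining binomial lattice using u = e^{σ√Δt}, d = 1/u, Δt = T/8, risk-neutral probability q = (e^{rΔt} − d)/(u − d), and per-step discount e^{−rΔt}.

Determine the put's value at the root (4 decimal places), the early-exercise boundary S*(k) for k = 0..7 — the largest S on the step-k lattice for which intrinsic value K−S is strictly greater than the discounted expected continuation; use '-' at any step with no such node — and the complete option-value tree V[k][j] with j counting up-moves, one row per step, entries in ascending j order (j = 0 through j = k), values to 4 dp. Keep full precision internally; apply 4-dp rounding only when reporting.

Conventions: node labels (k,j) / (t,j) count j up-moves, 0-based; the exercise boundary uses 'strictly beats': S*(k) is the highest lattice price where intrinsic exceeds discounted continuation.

params: Δt=0.10600 u=1.05039 d=0.95203 q=0.54065 e^(-rΔt)=0.99482
t_8 payoffs: 45.7263 40.3988 34.5207 28.0354 20.8800 12.9853 4.2749 0.0000 0.0000
t_7: node(7,0) S=54.1620 payoff=43.1280 vs cont=42.6240 → 43.1280 [stop]  node(7,1) S=59.7580 payoff=37.5320 vs cont=37.0280 → 37.5320 [stop]  node(7,2) S=65.9322 payoff=31.3578 vs cont=30.8538 → 31.3578 [stop]  node(7,3) S=72.7444 payoff=24.5456 vs cont=24.0416 → 24.5456 [stop]  node(7,4) S=80.2603 payoff=17.0297 vs cont=16.5256 → 17.0297 [stop]  node(7,5) S=88.5529 payoff=8.7371 vs cont=8.2331 → 8.7371 [stop]  node(7,6) S=97.7022 payoff=0.0000 vs cont=1.9535 → 1.9535 [wait]  node(7,7) S=107.7968 payoff=0.0000 vs cont=0.0000 → 0.0000 [wait]  ⇒ S*(7)=88.5529
t_6: node(6,0) S=56.8912 payoff=40.3988 vs cont=39.8947 → 40.3988 [stop]  node(6,1) S=62.7693 payoff=34.5207 vs cont=34.0167 → 34.5207 [stop]  node(6,2) S=69.2546 payoff=28.0354 vs cont=27.5314 → 28.0354 [stop]  node(6,3) S=76.4100 payoff=20.8800 vs cont=20.3760 → 20.8800 [stop]  node(6,4) S=84.3047 payoff=12.9853 vs cont=12.4813 → 12.9853 [stop]  node(6,5) S=93.0151 payoff=4.2749 vs cont=5.0433 → 5.0433 [wait]  node(6,6) S=102.6254 payoff=0.0000 vs cont=0.8927 → 0.8927 [wait]  ⇒ S*(6)=84.3047
t_5: node(5,0) S=59.7580 payoff=37.5320 vs cont=37.0280 → 37.5320 [stop]  node(5,1) S=65.9322 payoff=31.3578 vs cont=30.8538 → 31.3578 [stop]  node(5,2) S=72.7444 payoff=24.5456 vs cont=24.0416 → 24.5456 [stop]  node(5,3) S=80.2603 payoff=17.0297 vs cont=16.5256 → 17.0297 [stop]  node(5,4) S=88.5529 payoff=8.7371 vs cont=8.6464 → 8.7371 [stop]  node(5,5) S=97.7022 payoff=0.0000 vs cont=2.7847 → 2.7847 [wait]  ⇒ S*(5)=88.5529
t_4: node(4,0) S=62.7693 payoff=34.5207 vs cont=34.0167 → 34.5207 [stop]  node(4,1) S=69.2546 payoff=28.0354 vs cont=27.5314 → 28.0354 [stop]  node(4,2) S=76.4100 payoff=20.8800 vs cont=20.3760 → 20.8800 [stop]  node(4,3) S=84.3047 payoff=12.9853 vs cont=12.4813 → 12.9853 [stop]  node(4,4) S=93.0151 payoff=4.2749 vs cont=5.4904 → 5.4904 [wait]  ⇒ S*(4)=84.3047
t_3: node(3,0) S=65.9322 payoff=31.3578 vs cont=30.8538 → 31.3578 [stop]  node(3,1) S=72.7444 payoff=24.5456 vs cont=24.0416 → 24.5456 [stop]  node(3,2) S=80.2603 payoff=17.0297 vs cont=16.5256 → 17.0297 [stop]  node(3,3) S=88.5529 payoff=8.7371 vs cont=8.8869 → 8.8869 [wait]  ⇒ S*(3)=80.2603
t_2: node(2,0) S=69.2546 payoff=28.0354 vs cont=27.5314 → 28.0354 [stop]  node(2,1) S=76.4100 payoff=20.8800 vs cont=20.3760 → 20.8800 [stop]  node(2,2) S=84.3047 payoff=12.9853 vs cont=12.5618 → 12.9853 [stop]  ⇒ S*(2)=84.3047
t_1: node(1,0) S=72.7444 payoff=24.5456 vs cont=24.0416 → 24.5456 [stop]  node(1,1) S=80.2603 payoff=17.0297 vs cont=16.5256 → 17.0297 [stop]  ⇒ S*(1)=80.2603
t_0: node(0,0) S=76.4100 payoff=20.8800 vs cont=20.3760 → 20.8800 [stop]  ⇒ S*(0)=76.4100

price = 20.8800
boundary = 76.4100 80.2603 84.3047 80.2603 84.3047 88.5529 84.3047 88.5529
tree:
20.8800
24.5456 17.0297
28.0354 20.8800 12.9853
31.3578 24.5456 17.0297 8.8869
34.5207 28.0354 20.8800 12.9853 5.4904
37.5320 31.3578 24.5456 17.0297 8.7371 2.7847
40.3988 34.5207 28.0354 20.8800 12.9853 5.0433 0.8927
43.1280 37.5320 31.3578 24.5456 17.0297 8.7371 1.9535 0.0000
45.7263 40.3988 34.5207 28.0354 20.8800 12.9853 4.2749 0.0000 0.0000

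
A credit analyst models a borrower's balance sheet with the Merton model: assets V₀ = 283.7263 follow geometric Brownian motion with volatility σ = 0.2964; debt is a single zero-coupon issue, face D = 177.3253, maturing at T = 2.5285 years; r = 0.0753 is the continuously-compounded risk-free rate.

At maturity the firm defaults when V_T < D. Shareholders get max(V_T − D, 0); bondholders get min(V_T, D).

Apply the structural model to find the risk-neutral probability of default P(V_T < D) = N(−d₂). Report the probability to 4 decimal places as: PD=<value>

PD=0.1219

Work the structural quantities from V₀ = 283.7263 against face 177.3253:
d₁ = [ln(V₀/D) + (r + σ²/2)T] / (σ√T)
   = [ln(283.7263/177.3253) + (0.0753 + 0.5·0.2964²)·2.5285] / (0.2964·√2.5285)
   = [0.470024 + 0.301464] / 0.471313 = 1.636891
d₂ = d₁ − σ√T = 1.636891 − 0.471313 = 1.165577
risk-neutral PD = N(−d₂) = N(-1.165577) = 0.121893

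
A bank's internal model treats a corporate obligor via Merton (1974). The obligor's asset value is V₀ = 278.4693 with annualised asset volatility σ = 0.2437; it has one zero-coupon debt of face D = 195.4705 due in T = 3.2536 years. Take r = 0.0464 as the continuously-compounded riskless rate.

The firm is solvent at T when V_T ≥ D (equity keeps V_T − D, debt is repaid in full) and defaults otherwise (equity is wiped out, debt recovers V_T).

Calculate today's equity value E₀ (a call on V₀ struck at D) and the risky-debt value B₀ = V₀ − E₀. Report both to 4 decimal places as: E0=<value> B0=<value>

E0=116.2184 B0=162.2509

Equity is a call on the firm's assets struck at D = 195.4705:
d₁ = [ln(V₀/D) + (r + σ²/2)T] / (σ√T)
   = [ln(278.4693/195.4705) + (0.0464 + 0.5·0.2437²)·3.2536] / (0.2437·√3.2536)
   = [0.353898 + 0.247582] / 0.439580 = 1.368308
d₂ = d₁ − σ√T = 1.368308 − 0.439580 = 0.928729
N(d₁) = 0.914392,  N(d₂) = 0.823485,  e^(−rT) = 0.859876
E₀ = V₀·N(d₁) − D·e^(−rT)·N(d₂)
   = 278.4693·0.914392 − 195.4705·0.859876·0.823485 = 116.218448
B₀ = V₀ − E₀ = 278.4693 − 116.218448 = 162.250852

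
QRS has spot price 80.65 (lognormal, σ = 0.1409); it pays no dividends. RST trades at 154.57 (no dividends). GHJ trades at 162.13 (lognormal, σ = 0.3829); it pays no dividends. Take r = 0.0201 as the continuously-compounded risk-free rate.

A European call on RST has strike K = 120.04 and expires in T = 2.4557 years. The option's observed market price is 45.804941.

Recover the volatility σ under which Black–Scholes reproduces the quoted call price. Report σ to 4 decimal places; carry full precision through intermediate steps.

sigma = 0.2329

At σ = 0.2329 the Black–Scholes value reproduces the quote:
σ√T = 0.2329·√2.4557 = 0.364970
d₁ = (ln(S/K) + (r+σ²/2)T) / (σ√T) = (ln(154.57/120.04) + (0.0201+0.2329²/2)·2.4557) / 0.364970 = (0.252822 + 0.115961) / 0.364970 = 1.010448
d₂ = d₁ − σ√T = 1.010448 − 0.364970 = 0.645478
e^{−rT} = 0.951839
N(d₁) = 0.843860,  N(d₂) = 0.740691
V = S·N(d₁) − K·e^{−rT}·N(d₂) = 130.435383 − 84.630442 = 45.804941 (equal to the quote); since ∂V/∂σ > 0 for all σ, the implied volatility is unique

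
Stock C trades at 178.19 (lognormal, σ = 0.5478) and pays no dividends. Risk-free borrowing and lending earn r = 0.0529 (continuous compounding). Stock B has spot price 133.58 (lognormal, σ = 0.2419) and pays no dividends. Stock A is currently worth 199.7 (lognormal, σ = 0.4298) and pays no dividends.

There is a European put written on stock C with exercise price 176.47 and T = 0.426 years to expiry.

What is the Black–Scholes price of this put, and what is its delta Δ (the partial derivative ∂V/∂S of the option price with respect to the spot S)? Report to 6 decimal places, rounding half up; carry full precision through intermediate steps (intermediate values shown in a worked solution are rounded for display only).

price = 22.154837
Δ = -0.393993

σ√T = 0.5478·√0.426 = 0.357542
d₁ = (ln(S/K) + (r+σ²/2)T) / (σ√T) = (ln(178.19/176.47) + (0.0529+0.5478²/2)·0.426) / 0.357542 = (0.009700 + 0.086453) / 0.357542 = 0.268928
d₂ = d₁ − σ√T = 0.268928 − 0.357542 = -0.088614
e^{−rT} = 0.977717
N(−d₁) = 0.393993,  N(−d₂) = 0.535306
Put price V = K·e^{−rT}·N(−d₂) − S·N(−d₁) = 92.360373 − 70.205536 = 22.154837
Δ = −N(−d₁) = -0.393993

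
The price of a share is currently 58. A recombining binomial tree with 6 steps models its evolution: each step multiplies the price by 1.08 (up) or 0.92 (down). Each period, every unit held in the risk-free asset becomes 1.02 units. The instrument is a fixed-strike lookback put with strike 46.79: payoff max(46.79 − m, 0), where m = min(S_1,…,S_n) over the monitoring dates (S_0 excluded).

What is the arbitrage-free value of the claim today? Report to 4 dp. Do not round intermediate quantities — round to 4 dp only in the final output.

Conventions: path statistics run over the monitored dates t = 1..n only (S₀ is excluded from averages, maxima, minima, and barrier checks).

Under the martingale measure an up-move has probability p* = 0.6250; value the claim as the probability-weighted average of per-path payoffs, discounted 6 periods at R = 1.02.
Enumerate all 2^6 = 64 price paths (U = up ×1.08, D = down ×0.92); each path with k up-moves has probability p*^k·(1−p*)^(6−k).
DDDDDD: m=35.1686, payoff=11.6214, prob=0.002781
UDDDDD: m=41.2849, payoff=5.5051, prob=0.004635
DUDDDD: m=41.2849, payoff=5.5051, prob=0.004635
UUDDDD: m=48.4648, payoff=0.0000, prob=0.007725
DDUDDD: m=41.2849, payoff=5.5051, prob=0.004635
UDUDDD: m=48.4648, payoff=0.0000, prob=0.007725
DUUDDD: m=48.4648, payoff=0.0000, prob=0.007725
UUUDDD: m=56.8935, payoff=0.0000, prob=0.012875
DDDUDD: m=41.2849, payoff=5.5051, prob=0.004635
UDDUDD: m=48.4648, payoff=0.0000, prob=0.007725
DUDUDD: m=48.4648, payoff=0.0000, prob=0.007725
UUDUDD: m=56.8935, payoff=0.0000, prob=0.012875
DDUUDD: m=48.4648, payoff=0.0000, prob=0.007725
UDUUDD: m=56.8935, payoff=0.0000, prob=0.012875
DUUUDD: m=53.3600, payoff=0.0000, prob=0.012875
UUUUDD: m=62.6400, payoff=0.0000, prob=0.021458
DDDDUD: m=41.2849, payoff=5.5051, prob=0.004635
UDDDUD: m=48.4648, payoff=0.0000, prob=0.007725
DUDDUD: m=48.4648, payoff=0.0000, prob=0.007725
UUDDUD: m=56.8935, payoff=0.0000, prob=0.012875
DDUDUD: m=48.4648, payoff=0.0000, prob=0.007725
UDUDUD: m=56.8935, payoff=0.0000, prob=0.012875
DUUDUD: m=53.3600, payoff=0.0000, prob=0.012875
UUUDUD: m=62.6400, payoff=0.0000, prob=0.021458
DDDUUD: m=45.1639, payoff=1.6261, prob=0.007725
UDDUUD: m=53.0185, payoff=0.0000, prob=0.012875
DUDUUD: m=53.0185, payoff=0.0000, prob=0.012875
UUDUUD: m=62.2391, payoff=0.0000, prob=0.021458
DDUUUD: m=49.0912, payoff=0.0000, prob=0.012875
UDUUUD: m=57.6288, payoff=0.0000, prob=0.021458
DUUUUD: m=53.3600, payoff=0.0000, prob=0.021458
UUUUUD: m=62.6400, payoff=0.0000, prob=0.035763
DDDDDU: m=38.2267, payoff=8.5633, prob=0.004635
UDDDDU: m=44.8749, payoff=1.9151, prob=0.007725
DUDDDU: m=44.8749, payoff=1.9151, prob=0.007725
UUDDDU: m=52.6792, payoff=0.0000, prob=0.012875
DDUDDU: m=44.8749, payoff=1.9151, prob=0.007725
UDUDDU: m=52.6792, payoff=0.0000, prob=0.012875
DUUDDU: m=52.6792, payoff=0.0000, prob=0.012875
UUUDDU: m=61.8408, payoff=0.0000, prob=0.021458
DDDUDU: m=44.8749, payoff=1.9151, prob=0.007725
UDDUDU: m=52.6792, payoff=0.0000, prob=0.012875
DUDUDU: m=52.6792, payoff=0.0000, prob=0.012875
UUDUDU: m=61.8408, payoff=0.0000, prob=0.021458
DDUUDU: m=49.0912, payoff=0.0000, prob=0.012875
UDUUDU: m=57.6288, payoff=0.0000, prob=0.021458
DUUUDU: m=53.3600, payoff=0.0000, prob=0.021458
UUUUDU: m=62.6400, payoff=0.0000, prob=0.035763
DDDDUU: m=41.5508, payoff=5.2392, prob=0.007725
UDDDUU: m=48.7770, payoff=0.0000, prob=0.012875
DUDDUU: m=48.7770, payoff=0.0000, prob=0.012875
UUDDUU: m=57.2600, payoff=0.0000, prob=0.021458
DDUDUU: m=48.7770, payoff=0.0000, prob=0.012875
UDUDUU: m=57.2600, payoff=0.0000, prob=0.021458
DUUDUU: m=53.3600, payoff=0.0000, prob=0.021458
UUUDUU: m=62.6400, payoff=0.0000, prob=0.035763
DDDUUU: m=45.1639, payoff=1.6261, prob=0.012875
UDDUUU: m=53.0185, payoff=0.0000, prob=0.021458
DUDUUU: m=53.0185, payoff=0.0000, prob=0.021458
UUDUUU: m=62.2391, payoff=0.0000, prob=0.035763
DDUUUU: m=49.0912, payoff=0.0000, prob=0.021458
UDUUUU: m=57.6288, payoff=0.0000, prob=0.035763
DUUUUU: m=53.3600, payoff=0.0000, prob=0.035763
UUUUUU: m=62.6400, payoff=0.0000, prob=0.059605
Price = Σ prob·payoff / R^6 = 0.332730 / 1.126162 = 0.2955

price = 0.2955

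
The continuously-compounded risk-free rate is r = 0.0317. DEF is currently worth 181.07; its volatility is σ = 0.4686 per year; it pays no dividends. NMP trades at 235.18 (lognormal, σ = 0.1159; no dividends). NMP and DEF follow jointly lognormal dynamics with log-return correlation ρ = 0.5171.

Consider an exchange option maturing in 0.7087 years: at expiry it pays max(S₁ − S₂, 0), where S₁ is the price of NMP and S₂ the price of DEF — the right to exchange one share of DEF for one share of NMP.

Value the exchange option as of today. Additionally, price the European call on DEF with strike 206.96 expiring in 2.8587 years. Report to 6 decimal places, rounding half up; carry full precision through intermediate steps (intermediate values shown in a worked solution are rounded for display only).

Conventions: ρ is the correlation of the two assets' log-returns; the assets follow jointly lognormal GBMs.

exchange price = 63.795936
price(DEF call K=206.96) = 53.095807

σ_eff = √(σ₁² + σ₂² − 2ρσ₁σ₂) = √(0.1159² + 0.4686² − 2·0.5171·0.1159·0.4686) = 0.420536
d₁ = (ln(S₁/S₂) + (q₂ − q₁ + σ_eff²/2)T) / (σ_eff√T) = (ln(235.18/181.07) + (0.0 − 0.0 + 0.088425)·0.7087) / 0.354025 = 0.915568
d₂ = d₁ − σ_eff√T = 0.915568 − 0.354025 = 0.561543
N(d₁) = 0.820053,  N(d₂) = 0.712786
V = S₁·e^{−q₁T}·N(d₁) − S₂·e^{−q₂T}·N(d₂) = 192.860141 − 129.064205 = 63.795936
[vanilla: DEF call K=206.96]
σ√T = 0.4686·√2.8587 = 0.792294
d₁ = (ln(S/K) + (r+σ²/2)T) / (σ√T) = (ln(181.07/206.96) + (0.0317+0.4686²/2)·2.8587) / 0.792294 = (-0.133642 + 0.404486) / 0.792294 = 0.341848
d₂ = d₁ − σ√T = 0.341848 − 0.792294 = -0.450447
e^{−rT} = 0.913364
N(d₁) = 0.633767,  N(d₂) = 0.326194
price = S·N(d₁) − K·e^{−rT}·N(d₂) = 114.756246 − 61.660439 = 53.095807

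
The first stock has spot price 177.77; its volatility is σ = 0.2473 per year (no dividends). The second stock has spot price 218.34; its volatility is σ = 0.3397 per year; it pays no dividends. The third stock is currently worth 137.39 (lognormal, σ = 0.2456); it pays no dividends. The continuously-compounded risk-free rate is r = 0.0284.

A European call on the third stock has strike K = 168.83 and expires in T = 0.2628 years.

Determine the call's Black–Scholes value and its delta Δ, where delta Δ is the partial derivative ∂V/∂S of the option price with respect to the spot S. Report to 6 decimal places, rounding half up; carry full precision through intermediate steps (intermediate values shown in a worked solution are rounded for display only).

price = 0.467509
Δ = 0.064953

σ√T = 0.2456·√0.2628 = 0.125904
d₁ = (ln(S/K) + (r+σ²/2)T) / (σ√T) = (ln(137.39/168.83) + (0.0284+0.2456²/2)·0.2628) / 0.125904 = (-0.206069 + 0.015389) / 0.125904 = -1.514476
d₂ = d₁ − σ√T = -1.514476 − 0.125904 = -1.640380
e^{−rT} = 0.992564
N(d₁) = 0.064953,  N(d₂) = 0.050463
Call price V = S·N(d₁) − K·e^{−rT}·N(d₂) = 8.923840 − 8.456331 = 0.467509
Δ = N(d₁) = 0.064953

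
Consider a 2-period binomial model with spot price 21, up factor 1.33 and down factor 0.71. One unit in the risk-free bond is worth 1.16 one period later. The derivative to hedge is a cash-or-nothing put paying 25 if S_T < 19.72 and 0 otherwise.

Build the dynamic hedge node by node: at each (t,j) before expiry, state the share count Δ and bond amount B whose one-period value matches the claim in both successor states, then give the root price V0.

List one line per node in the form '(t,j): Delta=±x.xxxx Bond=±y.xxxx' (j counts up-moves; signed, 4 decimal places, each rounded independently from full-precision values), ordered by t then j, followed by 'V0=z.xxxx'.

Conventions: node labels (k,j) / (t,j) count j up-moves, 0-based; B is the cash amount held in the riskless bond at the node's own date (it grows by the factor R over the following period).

(0,0): Delta=-0.4539 Bond=10.9280
(1,0): Delta=-2.7044 Bond=46.2319
(1,1): Delta=0.0000 Bond=0.0000
V0=1.3968

Under the risk-neutral measure, an up-move has probability p* = (R−d)/(u−d) = 0.7258 and values discount at R = 1.16.
Payoffs at expiry: V(2,0)=25.0000, V(2,1)=0.0000, V(2,2)=0.0000
Node (1,0) S=14.9100: V=(p*·0.0000+(1−p*)·25.0000)/1.16=5.9093; Δ=(0.0000−25.0000)/(19.8303−10.5861)=-2.7044; B=V−Δ·S=46.2319
Node (1,1) S=27.9300: V=(p*·0.0000+(1−p*)·0.0000)/1.16=0.0000; Δ=(0.0000−0.0000)/(37.1469−19.8303)=0.0000; B=V−Δ·S=0.0000
Node (0,0) S=21.0000: V=(p*·0.0000+(1−p*)·5.9093)/1.16=1.3968; Δ=(0.0000−5.9093)/(27.9300−14.9100)=-0.4539; B=V−Δ·S=10.9280
Verification: the root portfolio costs Δ(0,0)·S0 + B(0,0) = 1.3968, matching V0.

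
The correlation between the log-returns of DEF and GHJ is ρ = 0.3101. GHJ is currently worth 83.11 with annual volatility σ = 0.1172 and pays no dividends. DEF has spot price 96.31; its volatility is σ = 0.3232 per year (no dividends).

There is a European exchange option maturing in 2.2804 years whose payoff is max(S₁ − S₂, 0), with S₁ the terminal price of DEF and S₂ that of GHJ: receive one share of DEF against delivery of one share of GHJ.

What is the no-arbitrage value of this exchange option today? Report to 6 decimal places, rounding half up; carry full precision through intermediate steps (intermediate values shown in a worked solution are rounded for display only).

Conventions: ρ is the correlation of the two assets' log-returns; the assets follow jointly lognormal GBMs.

σ_eff = √(σ₁² + σ₂² − 2ρσ₁σ₂) = √(0.3232² + 0.1172² − 2·0.3101·0.3232·0.1172) = 0.307736
d₁ = (ln(S₁/S₂) + (q₂ − q₁ + σ_eff²/2)T) / (σ_eff√T) = (ln(96.31/83.11) + (0.0 − 0.0 + 0.047351)·2.2804) / 0.464712 = 0.549557
d₂ = d₁ − σ_eff√T = 0.549557 − 0.464712 = 0.084845
N(d₁) = 0.708688,  N(d₂) = 0.533808
V = S₁·e^{−q₁T}·N(d₁) − S₂·e^{−q₂T}·N(d₂) = 68.253778 − 44.364756 = 23.889022
Key observation: pricing in GHJ-units makes this a unit-strike call on the ratio S₁/S₂ — the risk-free rate cancels and cannot affect the value.

exchange price = 23.889022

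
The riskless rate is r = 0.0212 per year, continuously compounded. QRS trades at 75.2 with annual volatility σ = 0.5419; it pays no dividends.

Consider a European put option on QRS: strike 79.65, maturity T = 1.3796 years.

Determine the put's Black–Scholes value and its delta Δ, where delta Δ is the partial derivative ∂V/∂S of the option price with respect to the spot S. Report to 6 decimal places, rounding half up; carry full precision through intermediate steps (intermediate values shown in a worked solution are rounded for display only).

σ√T = 0.5419·√1.3796 = 0.636496
d₁ = (ln(S/K) + (r+σ²/2)T) / (σ√T) = (ln(75.2/79.65) + (0.0212+0.5419²/2)·1.3796) / 0.636496 = (-0.057491 + 0.231811) / 0.636496 = 0.273875
d₂ = d₁ − σ√T = 0.273875 − 0.636496 = -0.362621
e^{−rT} = 0.971176
N(−d₁) = 0.392090,  N(−d₂) = 0.641556
Put price V = K·e^{−rT}·N(−d₂) − S·N(−d₁) = 49.627036 − 29.485194 = 20.141842
Δ = −N(−d₁) = -0.392090

price = 20.141842
Δ = -0.392090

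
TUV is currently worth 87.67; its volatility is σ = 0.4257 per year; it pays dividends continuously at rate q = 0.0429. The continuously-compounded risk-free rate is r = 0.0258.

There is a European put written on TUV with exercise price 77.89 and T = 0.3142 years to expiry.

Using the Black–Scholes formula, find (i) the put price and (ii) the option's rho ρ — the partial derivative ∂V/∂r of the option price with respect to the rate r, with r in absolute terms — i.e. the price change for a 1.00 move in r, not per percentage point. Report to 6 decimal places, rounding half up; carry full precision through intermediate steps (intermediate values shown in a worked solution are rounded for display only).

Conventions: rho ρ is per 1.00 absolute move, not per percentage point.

σ√T = 0.4257·√0.3142 = 0.238620
d₁ = (ln(S/K) + (r−q+σ²/2)T) / (σ√T) = (ln(87.67/77.89) + (0.0258−0.0429+0.4257²/2)·0.3142) / 0.238620 = (0.118282 + 0.023097) / 0.238620 = 0.592487
d₂ = d₁ − σ√T = 0.592487 − 0.238620 = 0.353867
e^{−rT} = 0.991926
e^{−qT} = 0.986611
N(−d₁) = 0.276762,  N(−d₂) = 0.361719
Put price V = K·e^{−rT}·N(−d₂) − S·e^{−qT}·N(−d₁) = 27.946858 − 23.938899 = 4.007959
ρ = −K·T·e^{−rT}·N(−d₂) = -8.780903

price = 4.007959
ρ = -8.780903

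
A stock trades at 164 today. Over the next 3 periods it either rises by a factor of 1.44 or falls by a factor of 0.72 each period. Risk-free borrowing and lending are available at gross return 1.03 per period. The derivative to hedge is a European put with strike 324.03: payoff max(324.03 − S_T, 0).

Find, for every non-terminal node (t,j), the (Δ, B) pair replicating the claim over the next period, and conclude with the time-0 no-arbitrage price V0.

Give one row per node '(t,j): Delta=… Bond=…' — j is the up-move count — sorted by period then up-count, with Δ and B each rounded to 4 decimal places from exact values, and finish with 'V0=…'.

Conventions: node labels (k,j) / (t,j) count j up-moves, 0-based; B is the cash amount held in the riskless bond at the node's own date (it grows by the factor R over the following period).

Since d<R<u, set p* = (R−d)/(u−d) = 0.4306; price each node as the discounted p*-expectation of its children.
Terminal payoffs: V(3,0)=262.8173, V(3,1)=201.6047, V(3,2)=79.1793, V(3,3)=0.0000
  t=2,j=0: stock 85.0176 → up 122.4253 (V=201.6047), down 61.2127 (V=262.8173). Price 229.5746; hedge Δ=-1.0000, bond B=314.5922.
  t=2,j=1: stock 170.0352 → up 244.8507 (V=79.1793), down 122.4253 (V=201.6047). Price 144.5570; hedge Δ=-1.0000, bond B=314.5922.
  t=2,j=2: stock 340.0704 → up 489.7014 (V=0.0000), down 244.8507 (V=79.1793). Price 43.7750; hedge Δ=-0.3234, bond B=153.7462.
  t=1,j=0: stock 118.0800 → up 170.0352 (V=144.5570), down 85.0176 (V=229.5746). Price 187.3494; hedge Δ=-1.0000, bond B=305.4294.
  t=1,j=1: stock 236.1600 → up 340.0704 (V=43.7750), down 170.0352 (V=144.5570). Price 98.2182; hedge Δ=-0.5927, bond B=238.1933.
  t=0,j=0: stock 164.0000 → up 236.1600 (V=98.2182), down 118.0800 (V=187.3494). Price 144.6344; hedge Δ=-0.7548, bond B=268.4277.
Check: Δ(0,0)·S0 + B(0,0) = 144.6344 = V0.

(0,0): Delta=-0.7548 Bond=268.4277
(1,0): Delta=-1.0000 Bond=305.4294
(1,1): Delta=-0.5927 Bond=238.1933
(2,0): Delta=-1.0000 Bond=314.5922
(2,1): Delta=-1.0000 Bond=314.5922
(2,2): Delta=-0.3234 Bond=153.7462
V0=144.6344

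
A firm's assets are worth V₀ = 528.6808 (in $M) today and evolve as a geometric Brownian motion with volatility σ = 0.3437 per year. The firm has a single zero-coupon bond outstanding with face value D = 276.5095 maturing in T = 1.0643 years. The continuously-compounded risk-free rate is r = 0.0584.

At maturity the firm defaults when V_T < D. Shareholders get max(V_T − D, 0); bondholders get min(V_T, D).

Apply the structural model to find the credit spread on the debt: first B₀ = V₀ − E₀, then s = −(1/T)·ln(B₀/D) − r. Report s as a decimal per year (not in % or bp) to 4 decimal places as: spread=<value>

spread=0.0040

Equity is a call on the firm's assets struck at D = 276.5095:
d₁ = [ln(V₀/D) + (r + σ²/2)T] / (σ√T)
   = [ln(528.6808/276.5095) + (0.0584 + 0.5·0.3437²)·1.0643] / (0.3437·√1.0643)
   = [0.648140 + 0.125018] / 0.354578 = 2.180502
d₂ = d₁ − σ√T = 2.180502 − 0.354578 = 1.825924
N(d₁) = 0.985390,  N(d₂) = 0.966069,  e^(−rT) = 0.939737
E₀ = V₀·N(d₁) − D·e^(−rT)·N(d₂)
   = 528.6808·0.985390 − 276.5095·0.939737·0.966069 = 269.927267
B₀ = V₀ − E₀ = 528.6808 − 269.927267 = 258.753533
spread = −(1/T)·ln(B₀/D) − r = −(1/1.0643)·ln(258.753533/276.5095) − 0.0584 = 0.00395947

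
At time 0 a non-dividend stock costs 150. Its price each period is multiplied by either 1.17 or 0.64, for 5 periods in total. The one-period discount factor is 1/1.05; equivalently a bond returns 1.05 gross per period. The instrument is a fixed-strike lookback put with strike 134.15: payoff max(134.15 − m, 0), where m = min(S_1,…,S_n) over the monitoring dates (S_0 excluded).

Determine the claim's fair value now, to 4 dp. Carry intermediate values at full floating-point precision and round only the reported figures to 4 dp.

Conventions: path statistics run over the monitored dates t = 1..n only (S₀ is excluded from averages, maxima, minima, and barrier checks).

price = 18.6211

No-arbitrage gives p* = (R−d)/(u−d) = 0.7736: enumerate every path, weight its payoff by its p*-probability, and discount by R^5.
Enumerate all 2^5 = 32 price paths (U = up ×1.17, D = down ×0.64); each path with k up-moves has probability p*^k·(1−p*)^(5−k).
DDDDD: m=16.1061, payoff=118.0439, prob=0.000595
UDDDD: m=29.4440, payoff=104.7060, prob=0.002033
DUDDD: m=29.4440, payoff=104.7060, prob=0.002033
UUDDD: m=53.8273, payoff=80.3227, prob=0.006946
DDUDD: m=29.4440, payoff=104.7060, prob=0.002033
UDUDD: m=53.8273, payoff=80.3227, prob=0.006946
DUUDD: m=53.8273, payoff=80.3227, prob=0.006946
UUUDD: m=98.4031, payoff=35.7469, prob=0.023732
DDDUD: m=29.4440, payoff=104.7060, prob=0.002033
UDDUD: m=53.8273, payoff=80.3227, prob=0.006946
DUDUD: m=53.8273, payoff=80.3227, prob=0.006946
UUDUD: m=98.4031, payoff=35.7469, prob=0.023732
DDUUD: m=53.8273, payoff=80.3227, prob=0.006946
UDUUD: m=98.4031, payoff=35.7469, prob=0.023732
DUUUD: m=96.0000, payoff=38.1500, prob=0.023732
UUUUD: m=175.5000, payoff=0.0000, prob=0.081084
DDDDU: m=25.1658, payoff=108.9842, prob=0.002033
UDDDU: m=46.0063, payoff=88.1437, prob=0.006946
DUDDU: m=46.0063, payoff=88.1437, prob=0.006946
UUDDU: m=84.1052, payoff=50.0448, prob=0.023732
DDUDU: m=46.0063, payoff=88.1437, prob=0.006946
UDUDU: m=84.1052, payoff=50.0448, prob=0.023732
DUUDU: m=84.1052, payoff=50.0448, prob=0.023732
UUUDU: m=153.7548, payoff=0.0000, prob=0.081084
DDDUU: m=39.3216, payoff=94.8284, prob=0.006946
UDDUU: m=71.8848, payoff=62.2652, prob=0.023732
DUDUU: m=71.8848, payoff=62.2652, prob=0.023732
UUDUU: m=131.4144, payoff=2.7356, prob=0.081084
DDUUU: m=61.4400, payoff=72.7100, prob=0.023732
UDUUU: m=112.3200, payoff=21.8300, prob=0.081084
DUUUU: m=96.0000, payoff=38.1500, prob=0.081084
UUUUU: m=175.5000, payoff=0.0000, prob=0.277038
Price = Σ prob·payoff / R^5 = 23.765737 / 1.276282 = 18.6211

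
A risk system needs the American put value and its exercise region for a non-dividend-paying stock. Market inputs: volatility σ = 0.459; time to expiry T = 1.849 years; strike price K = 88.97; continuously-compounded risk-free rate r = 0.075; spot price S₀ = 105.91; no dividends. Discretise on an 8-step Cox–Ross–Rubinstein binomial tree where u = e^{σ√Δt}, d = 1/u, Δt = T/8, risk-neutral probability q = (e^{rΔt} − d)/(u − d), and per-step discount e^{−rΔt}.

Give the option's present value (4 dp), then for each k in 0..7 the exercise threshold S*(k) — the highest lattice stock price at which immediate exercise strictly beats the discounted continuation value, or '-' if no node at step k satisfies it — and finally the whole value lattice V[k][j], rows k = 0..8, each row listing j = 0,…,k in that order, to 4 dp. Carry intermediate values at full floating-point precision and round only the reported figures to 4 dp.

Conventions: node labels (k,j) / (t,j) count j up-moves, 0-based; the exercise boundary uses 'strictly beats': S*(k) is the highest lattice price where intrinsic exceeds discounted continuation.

params: Δt=0.23112 u=1.24691 d=0.80198 q=0.48436 e^(-rΔt)=0.98282
t_8 payoffs: 70.8456 60.7906 45.1573 20.8509 0.0000 0.0000 0.0000 0.0000 0.0000
t_7: node(7,0) S=22.5994 payoff=66.3706 vs cont=64.8416 → 66.3706 [stop]  node(7,1) S=35.1371 payoff=53.8329 vs cont=52.3039 → 53.8329 [stop]  node(7,2) S=54.6304 payoff=34.3396 vs cont=32.8106 → 34.3396 [stop]  node(7,3) S=84.9381 payoff=4.0319 vs cont=10.5669 → 10.5669 [wait]  node(7,4) S=132.0600 payoff=0.0000 vs cont=0.0000 → 0.0000 [wait]  node(7,5) S=205.3239 payoff=0.0000 vs cont=0.0000 → 0.0000 [wait]  node(7,6) S=319.2331 payoff=0.0000 vs cont=0.0000 → 0.0000 [wait]  node(7,7) S=496.3366 payoff=0.0000 vs cont=0.0000 → 0.0000 [wait]  ⇒ S*(7)=54.6304
t_6: node(6,0) S=28.1794 payoff=60.7906 vs cont=59.2616 → 60.7906 [stop]  node(6,1) S=43.8127 payoff=45.1573 vs cont=43.6283 → 45.1573 [stop]  node(6,2) S=68.1191 payoff=20.8509 vs cont=22.4329 → 22.4329 [wait]  node(6,3) S=105.9100 payoff=0.0000 vs cont=5.3551 → 5.3551 [wait]  node(6,4) S=164.6665 payoff=0.0000 vs cont=0.0000 → 0.0000 [wait]  node(6,5) S=256.0199 payoff=0.0000 vs cont=0.0000 → 0.0000 [wait]  node(6,6) S=398.0541 payoff=0.0000 vs cont=0.0000 → 0.0000 [wait]  ⇒ S*(6)=43.8127
t_5: node(5,0) S=35.1371 payoff=53.8329 vs cont=52.3039 → 53.8329 [stop]  node(5,1) S=54.6304 payoff=34.3396 vs cont=33.5637 → 34.3396 [stop]  node(5,2) S=84.9381 payoff=4.0319 vs cont=13.9178 → 13.9178 [wait]  node(5,3) S=132.0600 payoff=0.0000 vs cont=2.7139 → 2.7139 [wait]  node(5,4) S=205.3239 payoff=0.0000 vs cont=0.0000 → 0.0000 [wait]  node(5,5) S=319.2331 payoff=0.0000 vs cont=0.0000 → 0.0000 [wait]  ⇒ S*(5)=54.6304
t_4: node(4,0) S=43.8127 payoff=45.1573 vs cont=43.6283 → 45.1573 [stop]  node(4,1) S=68.1191 payoff=20.8509 vs cont=24.0280 → 24.0280 [wait]  node(4,2) S=105.9100 payoff=0.0000 vs cont=8.3452 → 8.3452 [wait]  node(4,3) S=164.6665 payoff=0.0000 vs cont=1.3753 → 1.3753 [wait]  node(4,4) S=256.0199 payoff=0.0000 vs cont=0.0000 → 0.0000 [wait]  ⇒ S*(4)=43.8127
t_3: node(3,0) S=54.6304 payoff=34.3396 vs cont=34.3230 → 34.3396 [stop]  node(3,1) S=84.9381 payoff=4.0319 vs cont=16.1496 → 16.1496 [wait]  node(3,2) S=132.0600 payoff=0.0000 vs cont=4.8839 → 4.8839 [wait]  node(3,3) S=205.3239 payoff=0.0000 vs cont=0.6970 → 0.6970 [wait]  ⇒ S*(3)=54.6304
t_2: node(2,0) S=68.1191 payoff=20.8509 vs cont=25.0904 → 25.0904 [wait]  node(2,1) S=105.9100 payoff=0.0000 vs cont=10.5092 → 10.5092 [wait]  node(2,2) S=164.6665 payoff=0.0000 vs cont=2.8069 → 2.8069 [wait]  ⇒ S*(2)=-
t_1: node(1,0) S=84.9381 payoff=4.0319 vs cont=17.7181 → 17.7181 [wait]  node(1,1) S=132.0600 payoff=0.0000 vs cont=6.6621 → 6.6621 [wait]  ⇒ S*(1)=-
t_0: node(0,0) S=105.9100 payoff=0.0000 vs cont=12.1506 → 12.1506 [wait]  ⇒ S*(0)=-

price = 12.1506
boundary = - - - 54.6304 43.8127 54.6304 43.8127 54.6304
tree:
12.1506
17.7181 6.6621
25.0904 10.5092 2.8069
34.3396 16.1496 4.8839 0.6970
45.1573 24.0280 8.3452 1.3753 0.0000
53.8329 34.3396 13.9178 2.7139 0.0000 0.0000
60.7906 45.1573 22.4329 5.3551 0.0000 0.0000 0.0000
66.3706 53.8329 34.3396 10.5669 0.0000 0.0000 0.0000 0.0000
70.8456 60.7906 45.1573 20.8509 0.0000 0.0000 0.0000 0.0000 0.0000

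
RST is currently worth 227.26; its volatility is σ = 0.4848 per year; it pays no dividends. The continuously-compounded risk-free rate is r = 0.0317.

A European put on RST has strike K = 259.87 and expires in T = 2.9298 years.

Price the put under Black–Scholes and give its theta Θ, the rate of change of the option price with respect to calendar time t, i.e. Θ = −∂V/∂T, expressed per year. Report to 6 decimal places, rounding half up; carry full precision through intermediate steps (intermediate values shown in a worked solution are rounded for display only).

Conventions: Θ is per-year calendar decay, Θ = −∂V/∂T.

σ√T = 0.4848·√2.9298 = 0.829816
d₁ = (ln(S/K) + (r+σ²/2)T) / (σ√T) = (ln(227.26/259.87) + (0.0317+0.4848²/2)·2.9298) / 0.829816 = (-0.134087 + 0.437172) / 0.829816 = 0.365244
d₂ = d₁ − σ√T = 0.365244 − 0.829816 = -0.464572
e^{−rT} = 0.911308
N(−d₁) = 0.357465,  N(−d₂) = 0.678881
Put price V = K·e^{−rT}·N(−d₂) − S·N(−d₁) = 160.773641 − 81.237445 = 79.536196
φ(d₁) = (1/√(2π))·e^{−d₁²/2} = 0.373200
Θ = −S·φ(d₁)·σ/(2√T) + r·K·e^{−rT}·N(−d₂) = −12.010985 + 5.096524 = -6.914461

price = 79.536196
Θ = -6.914461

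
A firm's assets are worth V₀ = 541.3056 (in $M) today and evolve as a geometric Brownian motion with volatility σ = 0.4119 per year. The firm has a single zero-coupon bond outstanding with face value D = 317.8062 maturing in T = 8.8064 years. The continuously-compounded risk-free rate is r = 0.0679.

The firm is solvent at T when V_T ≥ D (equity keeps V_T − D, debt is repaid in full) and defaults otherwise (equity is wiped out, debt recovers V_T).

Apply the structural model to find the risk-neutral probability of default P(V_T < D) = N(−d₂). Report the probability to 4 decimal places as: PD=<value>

Work the structural quantities from V₀ = 541.3056 against face 317.8062:
d₁ = [ln(V₀/D) + (r + σ²/2)T] / (σ√T)
   = [ln(541.3056/317.8062) + (0.0679 + 0.5·0.4119²)·8.8064] / (0.4119·√8.8064)
   = [0.532542 + 1.345009] / 1.222337 = 1.536034
d₂ = d₁ − σ√T = 1.536034 − 1.222337 = 0.313696
risk-neutral PD = N(−d₂) = N(-0.313696) = 0.376876

PD=0.3769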